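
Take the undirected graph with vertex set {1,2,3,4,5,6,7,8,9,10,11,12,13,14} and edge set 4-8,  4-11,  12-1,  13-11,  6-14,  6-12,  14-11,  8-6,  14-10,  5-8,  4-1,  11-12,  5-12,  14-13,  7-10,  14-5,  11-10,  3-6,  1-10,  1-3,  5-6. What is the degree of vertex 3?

Neighbors of 3: 1, 6.

2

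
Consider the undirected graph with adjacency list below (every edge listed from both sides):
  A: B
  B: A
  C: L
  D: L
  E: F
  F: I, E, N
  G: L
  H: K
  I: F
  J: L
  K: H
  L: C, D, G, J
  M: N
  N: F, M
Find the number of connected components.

Component: {A, B}
Component: {H, K}
Component: {C, D, G, J, L}
Component: {E, F, I, M, N}

4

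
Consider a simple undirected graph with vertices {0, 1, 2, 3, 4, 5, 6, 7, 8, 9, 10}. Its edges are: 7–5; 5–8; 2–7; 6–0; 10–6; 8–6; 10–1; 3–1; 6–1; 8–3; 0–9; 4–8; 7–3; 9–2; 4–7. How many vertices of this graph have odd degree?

2

Degrees: 0:2, 1:3, 2:2, 3:3, 4:2, 5:2, 6:4, 7:4, 8:4, 9:2, 10:2
Odd-degree vertices: 1, 3.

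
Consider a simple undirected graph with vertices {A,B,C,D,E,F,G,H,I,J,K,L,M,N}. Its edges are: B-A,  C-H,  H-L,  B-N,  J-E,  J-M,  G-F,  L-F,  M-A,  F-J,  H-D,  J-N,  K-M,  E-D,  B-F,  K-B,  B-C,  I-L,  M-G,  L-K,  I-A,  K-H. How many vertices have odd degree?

Degrees: A:3, B:5, C:2, D:2, E:2, F:4, G:2, H:4, I:2, J:4, K:4, L:4, M:4, N:2
Odd-degree vertices: A, B.

2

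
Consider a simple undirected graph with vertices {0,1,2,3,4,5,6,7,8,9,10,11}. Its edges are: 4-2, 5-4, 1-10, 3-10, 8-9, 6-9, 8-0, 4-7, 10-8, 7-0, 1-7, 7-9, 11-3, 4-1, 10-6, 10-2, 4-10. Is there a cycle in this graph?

Yes

|V| = 12, |E| = 17, number of components = 1.
One cycle is 7-1-10-6-9-7.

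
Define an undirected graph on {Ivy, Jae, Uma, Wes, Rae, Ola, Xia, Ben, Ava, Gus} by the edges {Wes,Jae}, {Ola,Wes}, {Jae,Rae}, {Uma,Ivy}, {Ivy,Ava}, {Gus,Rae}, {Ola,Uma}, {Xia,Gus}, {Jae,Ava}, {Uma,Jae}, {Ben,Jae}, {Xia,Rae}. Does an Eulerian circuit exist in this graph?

No

Degrees: Ivy:2, Jae:5, Uma:3, Wes:2, Rae:3, Ola:2, Xia:2, Ben:1, Ava:2, Gus:2
Vertices with odd degree: Jae, Uma, Rae, Ben. An Eulerian circuit requires all degrees even.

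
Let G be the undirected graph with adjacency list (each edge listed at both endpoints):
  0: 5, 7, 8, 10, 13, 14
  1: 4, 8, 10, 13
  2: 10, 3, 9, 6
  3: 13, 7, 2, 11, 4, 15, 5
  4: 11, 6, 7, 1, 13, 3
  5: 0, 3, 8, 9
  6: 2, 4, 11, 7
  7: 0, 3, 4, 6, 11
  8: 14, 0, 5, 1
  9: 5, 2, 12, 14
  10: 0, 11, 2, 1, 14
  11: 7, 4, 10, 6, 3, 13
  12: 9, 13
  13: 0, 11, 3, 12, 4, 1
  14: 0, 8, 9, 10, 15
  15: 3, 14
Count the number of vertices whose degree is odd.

Degrees: 0:6, 1:4, 2:4, 3:7, 4:6, 5:4, 6:4, 7:5, 8:4, 9:4, 10:5, 11:6, 12:2, 13:6, 14:5, 15:2
Odd-degree vertices: 3, 7, 10, 14.

4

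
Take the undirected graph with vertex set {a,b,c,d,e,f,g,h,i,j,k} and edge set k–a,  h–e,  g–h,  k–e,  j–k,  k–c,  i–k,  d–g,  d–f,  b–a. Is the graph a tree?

The graph has 11 vertices and 10 edges.
Connected and |E| = |V| - 1, which characterizes a tree.

Yes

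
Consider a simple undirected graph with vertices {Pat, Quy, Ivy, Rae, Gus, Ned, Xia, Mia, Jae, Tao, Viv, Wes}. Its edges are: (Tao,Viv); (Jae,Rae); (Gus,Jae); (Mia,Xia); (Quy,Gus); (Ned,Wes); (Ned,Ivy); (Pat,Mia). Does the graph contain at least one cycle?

|V| = 12, |E| = 8, number of components = 4.
A forest on 12 vertices with 4 components has exactly 8 edges, which matches — so no cycle.

No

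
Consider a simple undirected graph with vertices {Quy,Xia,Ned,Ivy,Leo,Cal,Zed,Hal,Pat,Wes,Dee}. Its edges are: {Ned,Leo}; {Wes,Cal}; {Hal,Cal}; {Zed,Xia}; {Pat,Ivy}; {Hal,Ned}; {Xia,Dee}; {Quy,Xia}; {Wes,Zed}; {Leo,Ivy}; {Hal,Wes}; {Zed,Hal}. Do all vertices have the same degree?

Degrees: Quy:1, Xia:3, Ned:2, Ivy:2, Leo:2, Cal:2, Zed:3, Hal:4, Pat:1, Wes:3, Dee:1
Degrees are not all equal (e.g. deg(Quy)=1 but deg(Hal)=4); not regular.

No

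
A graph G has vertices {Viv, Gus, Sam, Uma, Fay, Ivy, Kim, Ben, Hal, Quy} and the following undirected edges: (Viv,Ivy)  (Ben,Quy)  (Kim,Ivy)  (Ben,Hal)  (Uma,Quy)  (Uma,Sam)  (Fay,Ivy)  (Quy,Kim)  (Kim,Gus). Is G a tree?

|V| = 10, |E| = 9.
It is connected with exactly 9 edges, hence acyclic — it is a tree.

Yes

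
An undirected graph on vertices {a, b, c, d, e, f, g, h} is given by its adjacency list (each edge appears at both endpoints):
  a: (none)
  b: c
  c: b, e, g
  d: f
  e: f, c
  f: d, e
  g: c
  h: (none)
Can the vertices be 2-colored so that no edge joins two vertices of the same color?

Yes

Partition the vertices as {a, c, f, h} vs {b, d, e, g}. Each listed edge has one endpoint in each part, so the graph is bipartite.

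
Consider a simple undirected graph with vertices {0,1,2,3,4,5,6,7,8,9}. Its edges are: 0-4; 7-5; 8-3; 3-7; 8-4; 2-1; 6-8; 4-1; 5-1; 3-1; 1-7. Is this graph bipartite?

No

The cycle 7-1-3-7 has length 3, which is odd, so the graph is not bipartite.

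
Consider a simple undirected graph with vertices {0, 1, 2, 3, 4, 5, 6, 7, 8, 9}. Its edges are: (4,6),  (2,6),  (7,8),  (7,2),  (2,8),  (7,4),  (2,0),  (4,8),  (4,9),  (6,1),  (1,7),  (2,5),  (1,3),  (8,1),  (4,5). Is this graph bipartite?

The cycle 8-7-4-8 has length 3, which is odd, so the graph is not bipartite.

No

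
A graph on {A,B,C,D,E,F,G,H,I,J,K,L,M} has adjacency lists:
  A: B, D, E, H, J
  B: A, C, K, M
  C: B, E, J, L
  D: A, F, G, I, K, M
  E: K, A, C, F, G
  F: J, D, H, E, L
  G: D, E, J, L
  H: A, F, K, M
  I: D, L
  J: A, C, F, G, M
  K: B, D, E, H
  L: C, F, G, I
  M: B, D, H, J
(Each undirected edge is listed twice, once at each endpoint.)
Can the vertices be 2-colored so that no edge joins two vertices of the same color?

Partition the vertices as {B, D, E, H, J, L} vs {A, C, F, G, I, K, M}. Each listed edge has one endpoint in each part, so the graph is bipartite.

Yes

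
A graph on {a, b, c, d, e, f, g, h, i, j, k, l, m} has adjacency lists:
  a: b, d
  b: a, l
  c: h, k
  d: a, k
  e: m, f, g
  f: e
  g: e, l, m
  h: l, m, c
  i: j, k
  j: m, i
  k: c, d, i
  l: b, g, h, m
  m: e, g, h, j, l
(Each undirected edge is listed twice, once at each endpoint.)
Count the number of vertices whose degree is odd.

6

Degrees: a:2, b:2, c:2, d:2, e:3, f:1, g:3, h:3, i:2, j:2, k:3, l:4, m:5
Odd-degree vertices: e, f, g, h, k, m.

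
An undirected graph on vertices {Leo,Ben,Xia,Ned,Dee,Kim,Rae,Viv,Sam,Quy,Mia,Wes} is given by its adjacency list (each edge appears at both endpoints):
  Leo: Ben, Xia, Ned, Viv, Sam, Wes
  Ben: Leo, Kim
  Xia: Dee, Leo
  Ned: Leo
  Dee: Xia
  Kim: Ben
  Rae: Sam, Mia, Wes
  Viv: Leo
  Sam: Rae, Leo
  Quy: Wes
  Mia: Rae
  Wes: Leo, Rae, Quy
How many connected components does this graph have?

1

Component: {Leo, Ben, Xia, Ned, Dee, Kim, Rae, Viv, Sam, Quy, Mia, Wes}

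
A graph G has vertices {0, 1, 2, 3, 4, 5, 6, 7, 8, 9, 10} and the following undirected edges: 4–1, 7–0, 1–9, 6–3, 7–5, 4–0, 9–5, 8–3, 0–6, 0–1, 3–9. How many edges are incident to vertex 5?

2

Neighbors of 5: 7, 9.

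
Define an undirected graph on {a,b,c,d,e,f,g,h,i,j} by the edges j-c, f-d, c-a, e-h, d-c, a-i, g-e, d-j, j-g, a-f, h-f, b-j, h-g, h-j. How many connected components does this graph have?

1

Component: {a, b, c, d, e, f, g, h, i, j}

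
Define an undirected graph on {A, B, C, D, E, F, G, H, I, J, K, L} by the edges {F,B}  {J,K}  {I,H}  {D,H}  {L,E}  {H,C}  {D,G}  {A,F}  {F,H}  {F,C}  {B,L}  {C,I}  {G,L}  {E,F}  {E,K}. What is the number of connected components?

1

Component: {A, B, C, D, E, F, G, H, I, J, K, L}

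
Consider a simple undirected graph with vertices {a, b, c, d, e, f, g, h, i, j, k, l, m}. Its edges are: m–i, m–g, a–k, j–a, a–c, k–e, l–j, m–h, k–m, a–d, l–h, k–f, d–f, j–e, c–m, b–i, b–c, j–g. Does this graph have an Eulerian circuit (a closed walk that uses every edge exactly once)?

Degrees: a:4, b:2, c:3, d:2, e:2, f:2, g:2, h:2, i:2, j:4, k:4, l:2, m:5
Vertices with odd degree: c, m. An Eulerian circuit requires all degrees even.

No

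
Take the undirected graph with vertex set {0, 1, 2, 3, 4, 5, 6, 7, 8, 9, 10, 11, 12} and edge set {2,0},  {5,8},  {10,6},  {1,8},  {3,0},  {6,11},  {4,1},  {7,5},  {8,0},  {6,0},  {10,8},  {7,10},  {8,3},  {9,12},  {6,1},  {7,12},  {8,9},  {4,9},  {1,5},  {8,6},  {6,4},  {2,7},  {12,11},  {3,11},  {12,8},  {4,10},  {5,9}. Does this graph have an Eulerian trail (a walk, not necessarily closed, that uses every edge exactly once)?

Yes

Degrees: 0:4, 1:4, 2:2, 3:3, 4:4, 5:4, 6:6, 7:4, 8:8, 9:4, 10:4, 11:3, 12:4
Odd-degree vertices: 3, 11 (2 total).
With 2 odd-degree vertices and all edges in one connected piece, an Eulerian trail exists (from 3 to 11).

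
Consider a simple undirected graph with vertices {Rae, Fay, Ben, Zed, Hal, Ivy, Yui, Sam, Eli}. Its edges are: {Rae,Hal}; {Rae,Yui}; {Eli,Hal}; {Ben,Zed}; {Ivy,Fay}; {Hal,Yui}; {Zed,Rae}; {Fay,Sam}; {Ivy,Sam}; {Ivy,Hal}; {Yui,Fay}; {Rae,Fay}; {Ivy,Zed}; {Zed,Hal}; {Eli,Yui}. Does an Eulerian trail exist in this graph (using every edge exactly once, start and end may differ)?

Yes

Degrees: Rae:4, Fay:4, Ben:1, Zed:4, Hal:5, Ivy:4, Yui:4, Sam:2, Eli:2
Odd-degree vertices: Ben, Hal (2 total).
The non-isolated vertices are connected and exactly 2 have odd degree, so an Eulerian trail exists (from Ben to Hal).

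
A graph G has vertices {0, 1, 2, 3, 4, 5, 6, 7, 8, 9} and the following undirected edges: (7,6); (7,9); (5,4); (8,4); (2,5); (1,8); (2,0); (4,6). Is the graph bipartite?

Yes

Color {1, 2, 3, 4, 7} black and {0, 5, 6, 8, 9} white. No edge joins two same-colored vertices, so the graph is bipartite.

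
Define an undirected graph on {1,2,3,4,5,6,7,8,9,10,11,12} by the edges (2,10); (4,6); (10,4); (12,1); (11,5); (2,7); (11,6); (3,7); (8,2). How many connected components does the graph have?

3

Component: {9}
Component: {1, 12}
Component: {2, 3, 4, 5, 6, 7, 8, 10, 11}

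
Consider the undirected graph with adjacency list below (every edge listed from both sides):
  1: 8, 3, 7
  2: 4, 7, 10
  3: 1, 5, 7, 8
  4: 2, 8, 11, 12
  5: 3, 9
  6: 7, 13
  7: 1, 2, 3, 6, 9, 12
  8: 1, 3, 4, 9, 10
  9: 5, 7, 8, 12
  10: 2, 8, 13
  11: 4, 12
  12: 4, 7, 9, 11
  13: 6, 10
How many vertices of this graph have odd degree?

Degrees: 1:3, 2:3, 3:4, 4:4, 5:2, 6:2, 7:6, 8:5, 9:4, 10:3, 11:2, 12:4, 13:2
Odd-degree vertices: 1, 2, 8, 10.

4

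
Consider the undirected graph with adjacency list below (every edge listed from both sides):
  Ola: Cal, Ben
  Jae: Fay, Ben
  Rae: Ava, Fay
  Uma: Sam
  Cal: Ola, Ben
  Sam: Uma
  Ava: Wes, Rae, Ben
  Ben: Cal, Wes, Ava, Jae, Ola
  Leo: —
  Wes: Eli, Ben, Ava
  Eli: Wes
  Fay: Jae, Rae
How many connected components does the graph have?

3

Component: {Leo}
Component: {Uma, Sam}
Component: {Ola, Jae, Rae, Cal, Ava, Ben, Wes, Eli, Fay}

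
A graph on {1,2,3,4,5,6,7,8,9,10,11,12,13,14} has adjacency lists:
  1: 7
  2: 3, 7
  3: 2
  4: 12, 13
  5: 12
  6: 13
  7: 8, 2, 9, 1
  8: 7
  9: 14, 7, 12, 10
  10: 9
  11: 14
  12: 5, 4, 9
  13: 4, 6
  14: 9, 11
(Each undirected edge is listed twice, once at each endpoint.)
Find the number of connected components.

1

Component: {1, 2, 3, 4, 5, 6, 7, 8, 9, 10, 11, 12, 13, 14}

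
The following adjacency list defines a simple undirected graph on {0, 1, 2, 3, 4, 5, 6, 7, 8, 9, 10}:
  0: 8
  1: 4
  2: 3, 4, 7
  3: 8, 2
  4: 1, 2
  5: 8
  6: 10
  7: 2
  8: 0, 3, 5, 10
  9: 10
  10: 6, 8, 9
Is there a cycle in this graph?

No

|V| = 11, |E| = 10, number of components = 1.
Since 10 = 11 - 1, the graph is a forest and contains no cycle.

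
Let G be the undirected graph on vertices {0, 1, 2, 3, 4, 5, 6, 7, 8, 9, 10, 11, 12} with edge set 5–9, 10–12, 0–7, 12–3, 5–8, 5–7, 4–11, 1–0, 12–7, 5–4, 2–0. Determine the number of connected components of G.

2

Component: {6}
Component: {0, 1, 2, 3, 4, 5, 7, 8, 9, 10, 11, 12}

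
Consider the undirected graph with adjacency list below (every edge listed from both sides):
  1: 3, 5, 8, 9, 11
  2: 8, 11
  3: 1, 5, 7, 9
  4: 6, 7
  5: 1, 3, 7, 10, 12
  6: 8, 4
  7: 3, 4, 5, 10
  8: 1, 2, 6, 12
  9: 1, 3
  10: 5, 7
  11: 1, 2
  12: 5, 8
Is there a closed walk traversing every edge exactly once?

No

Degrees: 1:5, 2:2, 3:4, 4:2, 5:5, 6:2, 7:4, 8:4, 9:2, 10:2, 11:2, 12:2
1, 5 have odd degree; an Eulerian circuit needs every degree to be even, so none exists.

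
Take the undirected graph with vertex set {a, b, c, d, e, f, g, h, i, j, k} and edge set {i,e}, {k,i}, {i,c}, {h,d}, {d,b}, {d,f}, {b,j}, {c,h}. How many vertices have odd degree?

Degrees: a:0, b:2, c:2, d:3, e:1, f:1, g:0, h:2, i:3, j:1, k:1
Odd-degree vertices: d, e, f, i, j, k.

6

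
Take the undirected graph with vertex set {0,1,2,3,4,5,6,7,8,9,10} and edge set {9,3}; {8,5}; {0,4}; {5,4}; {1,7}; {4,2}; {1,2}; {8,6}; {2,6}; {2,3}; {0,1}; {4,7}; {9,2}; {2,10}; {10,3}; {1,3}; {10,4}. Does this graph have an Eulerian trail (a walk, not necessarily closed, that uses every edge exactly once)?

Degrees: 0:2, 1:4, 2:6, 3:4, 4:5, 5:2, 6:2, 7:2, 8:2, 9:2, 10:3
Odd-degree vertices: 4, 10 (2 total).
The non-isolated vertices are connected and exactly 2 have odd degree, so an Eulerian trail exists (from 4 to 10).

Yes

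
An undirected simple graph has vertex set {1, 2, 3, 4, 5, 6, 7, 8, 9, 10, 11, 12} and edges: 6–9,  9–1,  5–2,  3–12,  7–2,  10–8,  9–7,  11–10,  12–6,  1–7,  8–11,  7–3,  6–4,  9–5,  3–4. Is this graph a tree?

No

The graph has 12 vertices and 15 edges.
It is not connected, so it is not a tree.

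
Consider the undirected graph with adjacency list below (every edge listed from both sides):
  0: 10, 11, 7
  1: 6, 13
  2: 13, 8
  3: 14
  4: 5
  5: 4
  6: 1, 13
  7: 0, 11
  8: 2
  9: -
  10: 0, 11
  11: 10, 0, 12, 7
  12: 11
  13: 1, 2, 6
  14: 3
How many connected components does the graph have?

5

Component: {9}
Component: {3, 14}
Component: {4, 5}
Component: {0, 7, 10, 11, 12}
Component: {1, 2, 6, 8, 13}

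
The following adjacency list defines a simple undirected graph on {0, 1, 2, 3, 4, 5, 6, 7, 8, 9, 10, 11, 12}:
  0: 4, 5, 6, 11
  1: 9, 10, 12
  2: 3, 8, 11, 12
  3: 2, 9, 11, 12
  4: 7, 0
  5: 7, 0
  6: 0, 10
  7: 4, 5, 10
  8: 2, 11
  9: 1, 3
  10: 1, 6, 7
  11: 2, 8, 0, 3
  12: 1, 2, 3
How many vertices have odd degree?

Degrees: 0:4, 1:3, 2:4, 3:4, 4:2, 5:2, 6:2, 7:3, 8:2, 9:2, 10:3, 11:4, 12:3
Odd-degree vertices: 1, 7, 10, 12.

4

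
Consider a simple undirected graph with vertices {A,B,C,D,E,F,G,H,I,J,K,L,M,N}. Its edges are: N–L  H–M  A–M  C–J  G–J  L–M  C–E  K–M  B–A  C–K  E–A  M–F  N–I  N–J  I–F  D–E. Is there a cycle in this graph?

Yes

|V| = 14, |E| = 16, number of components = 1.
Since 16 > 14 - 1, a cycle must exist; for instance A-M-F-I-N-J-C-E-A.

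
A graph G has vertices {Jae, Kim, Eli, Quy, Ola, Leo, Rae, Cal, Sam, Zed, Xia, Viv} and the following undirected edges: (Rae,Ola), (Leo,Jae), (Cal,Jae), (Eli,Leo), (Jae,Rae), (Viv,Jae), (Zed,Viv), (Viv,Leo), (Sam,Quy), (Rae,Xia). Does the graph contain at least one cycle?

|V| = 12, |E| = 10, number of components = 3.
Since 10 > 12 - 3, a cycle must exist; for instance Jae-Leo-Viv-Jae.

Yes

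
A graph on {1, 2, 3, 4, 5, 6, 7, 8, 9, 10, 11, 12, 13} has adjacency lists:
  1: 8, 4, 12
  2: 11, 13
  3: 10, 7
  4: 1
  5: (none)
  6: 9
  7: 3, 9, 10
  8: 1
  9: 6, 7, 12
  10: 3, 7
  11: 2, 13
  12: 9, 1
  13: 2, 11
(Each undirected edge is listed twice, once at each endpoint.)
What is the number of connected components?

Component: {5}
Component: {2, 11, 13}
Component: {1, 3, 4, 6, 7, 8, 9, 10, 12}

3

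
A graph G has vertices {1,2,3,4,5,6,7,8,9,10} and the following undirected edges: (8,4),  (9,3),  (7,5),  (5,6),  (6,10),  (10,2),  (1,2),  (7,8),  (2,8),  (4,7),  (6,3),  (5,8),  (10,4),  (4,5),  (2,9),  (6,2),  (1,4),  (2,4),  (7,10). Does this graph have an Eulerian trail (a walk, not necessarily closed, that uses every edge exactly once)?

Yes

Degrees: 1:2, 2:6, 3:2, 4:6, 5:4, 6:4, 7:4, 8:4, 9:2, 10:4
Odd-degree vertices: none (0 total).
The non-isolated vertices are connected and exactly 0 have odd degree, so an Eulerian trail exists.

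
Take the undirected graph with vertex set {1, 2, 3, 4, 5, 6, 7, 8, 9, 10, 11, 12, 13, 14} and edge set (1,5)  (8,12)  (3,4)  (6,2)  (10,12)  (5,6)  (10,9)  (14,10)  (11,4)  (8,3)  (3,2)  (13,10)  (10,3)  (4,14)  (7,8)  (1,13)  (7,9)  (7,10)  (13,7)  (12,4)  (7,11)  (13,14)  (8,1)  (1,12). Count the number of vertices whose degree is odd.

2

Degrees: 1:4, 2:2, 3:4, 4:4, 5:2, 6:2, 7:5, 8:4, 9:2, 10:6, 11:2, 12:4, 13:4, 14:3
Odd-degree vertices: 7, 14.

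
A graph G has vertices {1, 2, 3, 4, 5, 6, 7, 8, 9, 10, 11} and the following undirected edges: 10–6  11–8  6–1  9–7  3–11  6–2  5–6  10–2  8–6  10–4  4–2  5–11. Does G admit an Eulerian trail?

No

Degrees: 1:1, 2:3, 3:1, 4:2, 5:2, 6:5, 7:1, 8:2, 9:1, 10:3, 11:3
Odd-degree vertices: 1, 2, 3, 6, 7, 9, 10, 11 (8 total).
An Eulerian trail requires 0 or 2 odd-degree vertices; here there are 8.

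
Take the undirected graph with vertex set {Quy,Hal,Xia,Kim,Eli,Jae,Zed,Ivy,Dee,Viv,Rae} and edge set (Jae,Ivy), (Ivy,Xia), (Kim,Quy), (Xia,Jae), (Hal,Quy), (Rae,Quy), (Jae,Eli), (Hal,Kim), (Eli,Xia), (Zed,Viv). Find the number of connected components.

Component: {Dee}
Component: {Zed, Viv}
Component: {Quy, Hal, Kim, Rae}
Component: {Xia, Eli, Jae, Ivy}

4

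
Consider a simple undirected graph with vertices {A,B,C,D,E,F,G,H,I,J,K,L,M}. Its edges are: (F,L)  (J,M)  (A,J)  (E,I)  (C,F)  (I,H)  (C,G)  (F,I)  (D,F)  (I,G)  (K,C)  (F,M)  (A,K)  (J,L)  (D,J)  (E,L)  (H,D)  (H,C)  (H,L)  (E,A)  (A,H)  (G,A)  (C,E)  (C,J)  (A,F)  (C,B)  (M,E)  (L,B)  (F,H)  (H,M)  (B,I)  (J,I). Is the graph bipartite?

No

F-H-M-F is an odd cycle (length 3), and a bipartite graph can contain only even cycles.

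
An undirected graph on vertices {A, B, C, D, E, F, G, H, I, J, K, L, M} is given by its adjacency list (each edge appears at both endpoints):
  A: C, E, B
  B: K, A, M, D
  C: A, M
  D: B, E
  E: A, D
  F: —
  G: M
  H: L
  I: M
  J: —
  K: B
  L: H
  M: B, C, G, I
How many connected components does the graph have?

Component: {F}
Component: {J}
Component: {H, L}
Component: {A, B, C, D, E, G, I, K, M}

4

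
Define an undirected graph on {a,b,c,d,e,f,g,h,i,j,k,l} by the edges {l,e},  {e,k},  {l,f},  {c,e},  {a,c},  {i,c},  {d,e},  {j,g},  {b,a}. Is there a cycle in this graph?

The graph has 12 vertices, 9 edges, and 3 connected components.
A forest on 12 vertices with 3 components has exactly 9 edges, which matches — so no cycle.

No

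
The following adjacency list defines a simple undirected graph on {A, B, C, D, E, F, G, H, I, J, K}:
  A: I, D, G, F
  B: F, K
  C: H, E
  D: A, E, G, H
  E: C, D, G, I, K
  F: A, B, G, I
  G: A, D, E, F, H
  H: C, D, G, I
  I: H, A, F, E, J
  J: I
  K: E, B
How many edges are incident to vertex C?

2

Neighbors of C: E, H.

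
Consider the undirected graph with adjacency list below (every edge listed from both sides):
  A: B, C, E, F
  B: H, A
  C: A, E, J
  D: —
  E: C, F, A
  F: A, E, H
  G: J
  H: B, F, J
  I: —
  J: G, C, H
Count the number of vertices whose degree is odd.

Degrees: A:4, B:2, C:3, D:0, E:3, F:3, G:1, H:3, I:0, J:3
Odd-degree vertices: C, E, F, G, H, J.

6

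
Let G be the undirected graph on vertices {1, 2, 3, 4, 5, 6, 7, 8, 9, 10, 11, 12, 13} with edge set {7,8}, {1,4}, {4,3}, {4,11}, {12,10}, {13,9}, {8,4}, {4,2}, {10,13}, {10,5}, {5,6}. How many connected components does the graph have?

2

Component: {5, 6, 9, 10, 12, 13}
Component: {1, 2, 3, 4, 7, 8, 11}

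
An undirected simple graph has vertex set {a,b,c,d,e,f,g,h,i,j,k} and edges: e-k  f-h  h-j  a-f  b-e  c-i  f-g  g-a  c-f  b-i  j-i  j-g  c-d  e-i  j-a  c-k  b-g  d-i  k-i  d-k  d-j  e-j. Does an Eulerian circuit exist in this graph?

No

Degrees: a:3, b:3, c:4, d:4, e:4, f:4, g:4, h:2, i:6, j:6, k:4
Vertices with odd degree: a, b. An Eulerian circuit requires all degrees even.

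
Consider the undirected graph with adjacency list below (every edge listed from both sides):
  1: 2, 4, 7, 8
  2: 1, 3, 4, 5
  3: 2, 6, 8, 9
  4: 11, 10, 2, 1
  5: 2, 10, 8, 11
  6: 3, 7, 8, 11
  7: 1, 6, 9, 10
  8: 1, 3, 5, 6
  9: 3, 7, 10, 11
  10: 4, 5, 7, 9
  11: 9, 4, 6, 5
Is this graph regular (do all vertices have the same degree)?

Yes

Degrees: 1:4, 2:4, 3:4, 4:4, 5:4, 6:4, 7:4, 8:4, 9:4, 10:4, 11:4
All degrees equal 4; the graph is regular.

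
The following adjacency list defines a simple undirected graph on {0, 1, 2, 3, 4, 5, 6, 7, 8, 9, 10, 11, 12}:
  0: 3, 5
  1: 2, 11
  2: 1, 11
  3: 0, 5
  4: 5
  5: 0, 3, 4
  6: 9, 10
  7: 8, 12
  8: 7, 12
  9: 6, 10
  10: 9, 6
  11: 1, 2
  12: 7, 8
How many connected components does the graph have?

4

Component: {1, 2, 11}
Component: {6, 9, 10}
Component: {7, 8, 12}
Component: {0, 3, 4, 5}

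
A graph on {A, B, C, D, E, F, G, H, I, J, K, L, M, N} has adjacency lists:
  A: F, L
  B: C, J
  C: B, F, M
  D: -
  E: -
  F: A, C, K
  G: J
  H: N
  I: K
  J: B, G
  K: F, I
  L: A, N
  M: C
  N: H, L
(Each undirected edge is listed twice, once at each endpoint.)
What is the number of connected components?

Component: {D}
Component: {E}
Component: {A, B, C, F, G, H, I, J, K, L, M, N}

3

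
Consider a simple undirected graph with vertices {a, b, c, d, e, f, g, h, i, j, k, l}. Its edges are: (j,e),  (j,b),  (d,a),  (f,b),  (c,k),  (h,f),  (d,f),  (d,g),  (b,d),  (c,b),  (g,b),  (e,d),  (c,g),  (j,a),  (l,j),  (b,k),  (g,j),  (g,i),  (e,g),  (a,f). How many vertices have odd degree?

8

Degrees: a:3, b:6, c:3, d:5, e:3, f:4, g:6, h:1, i:1, j:5, k:2, l:1
Odd-degree vertices: a, c, d, e, h, i, j, l.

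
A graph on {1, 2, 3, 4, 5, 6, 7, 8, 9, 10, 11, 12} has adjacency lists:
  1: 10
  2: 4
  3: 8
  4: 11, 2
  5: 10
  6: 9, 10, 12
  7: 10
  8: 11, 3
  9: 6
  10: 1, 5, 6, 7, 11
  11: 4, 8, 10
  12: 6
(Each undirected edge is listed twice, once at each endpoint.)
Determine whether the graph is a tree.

Yes

The graph has 12 vertices and 11 edges.
It is connected with exactly 11 edges, hence acyclic — it is a tree.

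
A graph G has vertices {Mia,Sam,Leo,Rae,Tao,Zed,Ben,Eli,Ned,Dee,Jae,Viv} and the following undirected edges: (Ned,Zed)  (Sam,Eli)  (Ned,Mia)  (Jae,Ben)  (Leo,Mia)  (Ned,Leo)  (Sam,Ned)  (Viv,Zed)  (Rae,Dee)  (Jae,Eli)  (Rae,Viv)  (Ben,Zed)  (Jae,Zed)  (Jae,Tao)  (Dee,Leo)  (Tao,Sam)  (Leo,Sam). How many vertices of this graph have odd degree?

0

Degrees: Mia:2, Sam:4, Leo:4, Rae:2, Tao:2, Zed:4, Ben:2, Eli:2, Ned:4, Dee:2, Jae:4, Viv:2
Odd-degree vertices: none.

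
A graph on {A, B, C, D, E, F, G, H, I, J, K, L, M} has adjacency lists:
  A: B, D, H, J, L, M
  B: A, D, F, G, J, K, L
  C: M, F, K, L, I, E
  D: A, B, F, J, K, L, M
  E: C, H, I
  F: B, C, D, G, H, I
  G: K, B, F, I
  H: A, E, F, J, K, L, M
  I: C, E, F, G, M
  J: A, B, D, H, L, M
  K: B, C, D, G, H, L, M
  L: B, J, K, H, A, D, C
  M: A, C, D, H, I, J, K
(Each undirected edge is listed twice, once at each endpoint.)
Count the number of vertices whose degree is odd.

Degrees: A:6, B:7, C:6, D:7, E:3, F:6, G:4, H:7, I:5, J:6, K:7, L:7, M:7
Odd-degree vertices: B, D, E, H, I, K, L, M.

8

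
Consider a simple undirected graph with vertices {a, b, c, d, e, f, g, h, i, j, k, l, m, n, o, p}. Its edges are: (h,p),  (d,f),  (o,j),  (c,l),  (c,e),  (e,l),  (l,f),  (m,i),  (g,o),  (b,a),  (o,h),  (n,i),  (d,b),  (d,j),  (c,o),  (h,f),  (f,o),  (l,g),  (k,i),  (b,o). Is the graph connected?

No

Component: {i, k, m, n}
Component: {a, b, c, d, e, f, g, h, j, l, o, p}
There are 2 separate components, so the graph is not connected.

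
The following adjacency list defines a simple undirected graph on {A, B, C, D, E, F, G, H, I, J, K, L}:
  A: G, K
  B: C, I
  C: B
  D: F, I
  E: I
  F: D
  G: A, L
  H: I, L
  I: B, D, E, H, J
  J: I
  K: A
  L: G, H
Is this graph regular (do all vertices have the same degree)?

No

Degrees: A:2, B:2, C:1, D:2, E:1, F:1, G:2, H:2, I:5, J:1, K:1, L:2
Degrees are not all equal (e.g. deg(C)=1 but deg(I)=5); not regular.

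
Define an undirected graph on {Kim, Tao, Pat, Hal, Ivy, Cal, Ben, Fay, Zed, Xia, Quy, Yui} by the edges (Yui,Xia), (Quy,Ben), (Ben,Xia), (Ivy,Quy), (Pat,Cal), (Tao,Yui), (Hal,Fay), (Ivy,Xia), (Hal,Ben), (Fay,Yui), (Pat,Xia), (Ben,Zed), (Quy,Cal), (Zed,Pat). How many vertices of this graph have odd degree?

4

Degrees: Kim:0, Tao:1, Pat:3, Hal:2, Ivy:2, Cal:2, Ben:4, Fay:2, Zed:2, Xia:4, Quy:3, Yui:3
Odd-degree vertices: Tao, Pat, Quy, Yui.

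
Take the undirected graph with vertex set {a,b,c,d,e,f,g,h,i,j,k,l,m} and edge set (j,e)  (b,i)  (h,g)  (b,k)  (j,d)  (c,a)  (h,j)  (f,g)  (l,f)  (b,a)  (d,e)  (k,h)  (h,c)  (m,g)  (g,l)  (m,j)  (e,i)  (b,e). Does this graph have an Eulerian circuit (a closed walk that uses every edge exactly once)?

Yes

Degrees: a:2, b:4, c:2, d:2, e:4, f:2, g:4, h:4, i:2, j:4, k:2, l:2, m:2
All degrees are even and the non-isolated vertices are connected — an Eulerian circuit exists.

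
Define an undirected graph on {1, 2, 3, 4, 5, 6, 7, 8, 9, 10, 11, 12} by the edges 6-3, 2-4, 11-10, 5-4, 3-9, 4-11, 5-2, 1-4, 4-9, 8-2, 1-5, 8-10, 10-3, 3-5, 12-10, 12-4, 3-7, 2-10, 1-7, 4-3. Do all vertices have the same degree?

No

Degrees: 1:3, 2:4, 3:6, 4:7, 5:4, 6:1, 7:2, 8:2, 9:2, 10:5, 11:2, 12:2
Vertex 6 has degree 1 while 4 has degree 7, so the graph is not regular.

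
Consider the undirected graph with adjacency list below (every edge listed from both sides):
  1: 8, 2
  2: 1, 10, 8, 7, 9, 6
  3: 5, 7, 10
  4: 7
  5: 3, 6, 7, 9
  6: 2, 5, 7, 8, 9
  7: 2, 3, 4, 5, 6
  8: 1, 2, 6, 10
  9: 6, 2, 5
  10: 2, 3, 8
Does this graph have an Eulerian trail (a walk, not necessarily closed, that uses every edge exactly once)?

No

Degrees: 1:2, 2:6, 3:3, 4:1, 5:4, 6:5, 7:5, 8:4, 9:3, 10:3
Odd-degree vertices: 3, 4, 6, 7, 9, 10 (6 total).
An Eulerian trail requires 0 or 2 odd-degree vertices; here there are 6.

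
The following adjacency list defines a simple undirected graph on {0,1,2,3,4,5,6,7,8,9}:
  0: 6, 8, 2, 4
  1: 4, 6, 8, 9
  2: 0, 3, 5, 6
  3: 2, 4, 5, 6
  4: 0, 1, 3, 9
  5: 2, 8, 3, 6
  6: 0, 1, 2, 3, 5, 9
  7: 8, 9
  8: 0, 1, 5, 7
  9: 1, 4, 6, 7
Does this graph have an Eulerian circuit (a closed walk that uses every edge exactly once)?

Yes

Degrees: 0:4, 1:4, 2:4, 3:4, 4:4, 5:4, 6:6, 7:2, 8:4, 9:4
Every vertex has even degree and the edges form a single connected piece, so an Eulerian circuit exists.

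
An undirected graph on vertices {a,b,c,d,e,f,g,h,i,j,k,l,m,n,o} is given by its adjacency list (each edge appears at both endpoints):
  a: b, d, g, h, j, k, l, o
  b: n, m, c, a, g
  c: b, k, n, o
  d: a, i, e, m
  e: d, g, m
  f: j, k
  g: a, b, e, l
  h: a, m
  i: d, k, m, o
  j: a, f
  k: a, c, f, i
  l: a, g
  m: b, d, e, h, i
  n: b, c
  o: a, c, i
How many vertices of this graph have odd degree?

Degrees: a:8, b:5, c:4, d:4, e:3, f:2, g:4, h:2, i:4, j:2, k:4, l:2, m:5, n:2, o:3
Odd-degree vertices: b, e, m, o.

4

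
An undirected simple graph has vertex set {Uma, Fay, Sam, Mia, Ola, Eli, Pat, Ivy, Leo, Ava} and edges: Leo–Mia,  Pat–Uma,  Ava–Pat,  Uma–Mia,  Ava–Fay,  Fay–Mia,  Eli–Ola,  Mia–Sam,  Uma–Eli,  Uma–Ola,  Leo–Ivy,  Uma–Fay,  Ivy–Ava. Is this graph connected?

Yes

Starting from Uma and exploring outward reaches every vertex (Uma, Mia, Ola, Fay, Eli, Pat, Leo, Sam, Ava, Ivy); the graph is connected.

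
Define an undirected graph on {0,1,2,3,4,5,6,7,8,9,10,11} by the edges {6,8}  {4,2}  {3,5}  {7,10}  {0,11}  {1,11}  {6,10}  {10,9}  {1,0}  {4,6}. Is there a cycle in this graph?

The graph has 12 vertices, 10 edges, and 3 connected components.
One cycle is 0-1-11-0.

Yes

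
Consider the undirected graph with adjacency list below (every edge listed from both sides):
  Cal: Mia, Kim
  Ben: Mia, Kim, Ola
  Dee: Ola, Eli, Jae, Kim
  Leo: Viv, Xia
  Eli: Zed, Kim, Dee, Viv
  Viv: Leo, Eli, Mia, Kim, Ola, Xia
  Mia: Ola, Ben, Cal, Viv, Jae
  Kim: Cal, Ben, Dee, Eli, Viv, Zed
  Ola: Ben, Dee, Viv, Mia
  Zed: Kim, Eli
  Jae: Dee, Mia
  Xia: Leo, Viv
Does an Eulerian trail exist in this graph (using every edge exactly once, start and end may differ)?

Degrees: Cal:2, Ben:3, Dee:4, Leo:2, Eli:4, Viv:6, Mia:5, Kim:6, Ola:4, Zed:2, Jae:2, Xia:2
Odd-degree vertices: Ben, Mia (2 total).
The non-isolated vertices are connected and exactly 2 have odd degree, so an Eulerian trail exists (from Ben to Mia).

Yes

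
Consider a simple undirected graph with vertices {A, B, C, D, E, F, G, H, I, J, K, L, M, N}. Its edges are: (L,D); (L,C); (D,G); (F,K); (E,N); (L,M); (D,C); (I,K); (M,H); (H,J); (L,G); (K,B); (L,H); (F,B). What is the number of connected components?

Component: {A}
Component: {E, N}
Component: {B, F, I, K}
Component: {C, D, G, H, J, L, M}

4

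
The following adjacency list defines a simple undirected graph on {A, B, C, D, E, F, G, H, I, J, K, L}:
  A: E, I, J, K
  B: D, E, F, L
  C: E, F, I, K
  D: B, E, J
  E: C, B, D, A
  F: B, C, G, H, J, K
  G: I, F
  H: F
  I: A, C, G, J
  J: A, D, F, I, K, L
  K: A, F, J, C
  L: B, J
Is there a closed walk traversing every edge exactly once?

No

Degrees: A:4, B:4, C:4, D:3, E:4, F:6, G:2, H:1, I:4, J:6, K:4, L:2
D, H have odd degree; an Eulerian circuit needs every degree to be even, so none exists.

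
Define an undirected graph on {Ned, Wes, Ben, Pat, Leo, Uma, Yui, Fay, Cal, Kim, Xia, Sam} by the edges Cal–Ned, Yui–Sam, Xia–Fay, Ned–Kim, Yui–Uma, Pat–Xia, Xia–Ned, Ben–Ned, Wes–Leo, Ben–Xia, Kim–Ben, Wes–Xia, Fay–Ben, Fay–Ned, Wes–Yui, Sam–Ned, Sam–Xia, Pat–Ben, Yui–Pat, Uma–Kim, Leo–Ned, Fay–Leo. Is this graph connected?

Starting from Ned and exploring outward reaches every vertex (Ned, Kim, Ben, Cal, Fay, Sam, Xia, Leo, Uma, Pat, Yui, Wes); the graph is connected.

Yes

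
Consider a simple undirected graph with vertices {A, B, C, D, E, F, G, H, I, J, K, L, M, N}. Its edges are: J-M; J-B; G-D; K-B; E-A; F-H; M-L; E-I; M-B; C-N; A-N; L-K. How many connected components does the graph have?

4

Component: {D, G}
Component: {F, H}
Component: {A, C, E, I, N}
Component: {B, J, K, L, M}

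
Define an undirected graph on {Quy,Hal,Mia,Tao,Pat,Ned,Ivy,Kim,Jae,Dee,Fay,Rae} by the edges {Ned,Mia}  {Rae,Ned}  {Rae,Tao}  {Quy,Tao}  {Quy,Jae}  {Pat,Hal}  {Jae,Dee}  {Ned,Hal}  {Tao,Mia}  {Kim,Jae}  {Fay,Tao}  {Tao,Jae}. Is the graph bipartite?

No

Quy-Jae-Tao-Quy is an odd cycle (length 3), and a bipartite graph can contain only even cycles.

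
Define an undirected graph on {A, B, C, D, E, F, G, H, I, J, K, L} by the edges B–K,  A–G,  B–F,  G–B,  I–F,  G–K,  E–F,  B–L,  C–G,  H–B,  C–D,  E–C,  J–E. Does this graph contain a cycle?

Yes

The graph has 12 vertices, 13 edges, and 1 connected component.
Since 13 > 12 - 1, a cycle must exist; for instance G-B-F-E-C-G.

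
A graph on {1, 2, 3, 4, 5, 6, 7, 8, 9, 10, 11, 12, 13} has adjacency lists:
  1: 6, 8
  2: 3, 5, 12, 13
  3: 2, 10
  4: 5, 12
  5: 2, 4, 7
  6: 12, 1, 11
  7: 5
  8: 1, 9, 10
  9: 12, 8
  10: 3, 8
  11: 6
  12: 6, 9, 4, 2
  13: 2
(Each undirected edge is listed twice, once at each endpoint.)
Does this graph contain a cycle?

The graph has 13 vertices, 15 edges, and 1 connected component.
Since 15 > 13 - 1, a cycle must exist; for instance 12-2-5-4-12.

Yes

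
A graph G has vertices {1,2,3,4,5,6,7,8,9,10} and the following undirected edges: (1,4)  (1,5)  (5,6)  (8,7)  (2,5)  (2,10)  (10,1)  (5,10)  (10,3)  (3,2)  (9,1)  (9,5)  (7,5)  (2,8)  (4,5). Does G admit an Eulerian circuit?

No

Degrees: 1:4, 2:4, 3:2, 4:2, 5:7, 6:1, 7:2, 8:2, 9:2, 10:4
5, 6 have odd degree; an Eulerian circuit needs every degree to be even, so none exists.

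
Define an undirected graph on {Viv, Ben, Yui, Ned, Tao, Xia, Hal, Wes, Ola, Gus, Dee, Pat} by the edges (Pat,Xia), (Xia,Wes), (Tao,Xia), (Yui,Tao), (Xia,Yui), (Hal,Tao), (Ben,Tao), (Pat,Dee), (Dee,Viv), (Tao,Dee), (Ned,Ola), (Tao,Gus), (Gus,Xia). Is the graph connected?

No

Component: {Ned, Ola}
Component: {Viv, Ben, Yui, Tao, Xia, Hal, Wes, Gus, Dee, Pat}
No edge joins these 2 groups, so the graph is disconnected.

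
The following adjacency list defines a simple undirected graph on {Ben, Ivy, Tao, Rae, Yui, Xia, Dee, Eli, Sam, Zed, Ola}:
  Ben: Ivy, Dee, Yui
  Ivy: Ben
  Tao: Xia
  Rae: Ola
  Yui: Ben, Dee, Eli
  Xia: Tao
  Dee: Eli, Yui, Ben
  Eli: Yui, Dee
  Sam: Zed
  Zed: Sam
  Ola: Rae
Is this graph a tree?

No

|V| = 11, |E| = 9.
It is not connected, so it is not a tree.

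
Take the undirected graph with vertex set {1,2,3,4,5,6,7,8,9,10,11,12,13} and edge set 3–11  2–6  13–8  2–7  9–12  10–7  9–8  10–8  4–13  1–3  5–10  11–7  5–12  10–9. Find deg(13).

Neighbors of 13: 4, 8.

2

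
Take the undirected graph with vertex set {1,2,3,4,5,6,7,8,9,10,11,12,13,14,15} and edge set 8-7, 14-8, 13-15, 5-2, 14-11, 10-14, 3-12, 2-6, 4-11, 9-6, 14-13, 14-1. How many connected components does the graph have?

3

Component: {3, 12}
Component: {2, 5, 6, 9}
Component: {1, 4, 7, 8, 10, 11, 13, 14, 15}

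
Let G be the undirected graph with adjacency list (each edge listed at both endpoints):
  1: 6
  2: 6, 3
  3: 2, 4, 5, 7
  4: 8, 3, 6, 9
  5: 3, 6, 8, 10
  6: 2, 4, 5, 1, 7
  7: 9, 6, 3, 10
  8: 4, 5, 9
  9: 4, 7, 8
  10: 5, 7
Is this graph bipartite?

No

4-8-9-4 is an odd cycle (length 3), and a bipartite graph can contain only even cycles.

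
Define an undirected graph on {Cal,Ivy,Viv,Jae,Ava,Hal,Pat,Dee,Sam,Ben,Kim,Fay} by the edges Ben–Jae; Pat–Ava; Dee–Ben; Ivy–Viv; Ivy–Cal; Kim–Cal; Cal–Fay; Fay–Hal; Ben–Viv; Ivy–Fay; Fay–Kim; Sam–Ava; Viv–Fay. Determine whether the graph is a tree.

|V| = 12, |E| = 13.
It splits into 2 components, so it cannot be a tree.

No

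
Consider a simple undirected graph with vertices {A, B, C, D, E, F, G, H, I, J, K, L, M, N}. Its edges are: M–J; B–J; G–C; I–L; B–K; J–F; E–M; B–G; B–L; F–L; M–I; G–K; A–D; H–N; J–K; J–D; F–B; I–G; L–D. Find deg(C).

1

Neighbors of C: G.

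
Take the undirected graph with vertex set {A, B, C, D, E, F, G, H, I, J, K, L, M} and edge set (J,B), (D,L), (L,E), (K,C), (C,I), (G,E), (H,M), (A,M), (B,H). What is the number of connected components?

4

Component: {F}
Component: {C, I, K}
Component: {D, E, G, L}
Component: {A, B, H, J, M}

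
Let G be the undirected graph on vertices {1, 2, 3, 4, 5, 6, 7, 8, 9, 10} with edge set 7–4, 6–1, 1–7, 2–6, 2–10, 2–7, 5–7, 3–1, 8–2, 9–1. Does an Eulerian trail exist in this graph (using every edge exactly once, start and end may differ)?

Degrees: 1:4, 2:4, 3:1, 4:1, 5:1, 6:2, 7:4, 8:1, 9:1, 10:1
Odd-degree vertices: 3, 4, 5, 8, 9, 10 (6 total).
With 6 odd-degree vertices (more than two), no single trail can use every edge.

No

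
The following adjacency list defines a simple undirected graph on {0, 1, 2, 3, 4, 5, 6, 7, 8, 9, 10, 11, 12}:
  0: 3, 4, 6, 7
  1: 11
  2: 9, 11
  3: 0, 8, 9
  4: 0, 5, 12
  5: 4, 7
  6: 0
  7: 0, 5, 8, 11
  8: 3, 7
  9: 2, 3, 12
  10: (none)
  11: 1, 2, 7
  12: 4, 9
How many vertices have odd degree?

Degrees: 0:4, 1:1, 2:2, 3:3, 4:3, 5:2, 6:1, 7:4, 8:2, 9:3, 10:0, 11:3, 12:2
Odd-degree vertices: 1, 3, 4, 6, 9, 11.

6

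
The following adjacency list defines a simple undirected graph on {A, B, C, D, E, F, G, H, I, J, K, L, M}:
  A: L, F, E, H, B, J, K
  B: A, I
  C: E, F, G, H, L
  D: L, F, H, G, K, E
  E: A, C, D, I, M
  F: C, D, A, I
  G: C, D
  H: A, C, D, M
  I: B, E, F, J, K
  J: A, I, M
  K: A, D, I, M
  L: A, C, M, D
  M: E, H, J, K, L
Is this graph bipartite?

Partition the vertices as {B, E, F, G, H, J, K, L} vs {A, C, D, I, M}. Each listed edge has one endpoint in each part, so the graph is bipartite.

Yes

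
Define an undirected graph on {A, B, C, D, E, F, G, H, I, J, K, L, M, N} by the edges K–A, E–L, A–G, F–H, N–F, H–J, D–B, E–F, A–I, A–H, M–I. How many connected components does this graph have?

3

Component: {C}
Component: {B, D}
Component: {A, E, F, G, H, I, J, K, L, M, N}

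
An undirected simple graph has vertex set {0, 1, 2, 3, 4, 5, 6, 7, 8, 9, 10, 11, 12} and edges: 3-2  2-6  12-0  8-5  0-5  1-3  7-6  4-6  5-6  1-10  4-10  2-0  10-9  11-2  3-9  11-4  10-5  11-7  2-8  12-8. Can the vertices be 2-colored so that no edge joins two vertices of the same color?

Yes

Color {1, 2, 4, 5, 7, 9, 12} black and {0, 3, 6, 8, 10, 11} white. No edge joins two same-colored vertices, so the graph is bipartite.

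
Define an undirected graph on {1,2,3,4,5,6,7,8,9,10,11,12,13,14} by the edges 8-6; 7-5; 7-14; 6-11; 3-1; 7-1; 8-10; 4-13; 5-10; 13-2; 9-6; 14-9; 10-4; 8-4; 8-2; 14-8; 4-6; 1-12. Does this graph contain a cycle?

Yes

The graph has 14 vertices, 18 edges, and 1 connected component.
One cycle is 8-2-13-4-10-8.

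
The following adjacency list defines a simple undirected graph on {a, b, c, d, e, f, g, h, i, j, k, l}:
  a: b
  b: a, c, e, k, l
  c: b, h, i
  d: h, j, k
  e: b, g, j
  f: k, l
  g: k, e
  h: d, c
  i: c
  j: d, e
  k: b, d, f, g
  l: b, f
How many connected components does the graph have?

Component: {a, b, c, d, e, f, g, h, i, j, k, l}

1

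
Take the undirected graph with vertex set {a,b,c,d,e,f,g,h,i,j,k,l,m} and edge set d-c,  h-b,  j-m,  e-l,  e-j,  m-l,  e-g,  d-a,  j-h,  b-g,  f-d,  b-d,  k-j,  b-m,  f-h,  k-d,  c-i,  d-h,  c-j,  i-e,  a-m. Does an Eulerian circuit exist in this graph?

Degrees: a:2, b:4, c:3, d:6, e:4, f:2, g:2, h:4, i:2, j:5, k:2, l:2, m:4
c, j have odd degree; an Eulerian circuit needs every degree to be even, so none exists.

No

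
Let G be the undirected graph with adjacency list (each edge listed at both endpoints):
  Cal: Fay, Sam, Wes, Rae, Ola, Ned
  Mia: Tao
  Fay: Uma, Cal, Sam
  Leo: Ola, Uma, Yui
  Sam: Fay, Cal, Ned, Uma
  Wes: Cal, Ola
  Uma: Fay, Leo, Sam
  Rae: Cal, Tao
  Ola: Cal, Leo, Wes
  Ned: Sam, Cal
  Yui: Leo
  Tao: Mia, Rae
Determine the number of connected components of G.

Component: {Cal, Mia, Fay, Leo, Sam, Wes, Uma, Rae, Ola, Ned, Yui, Tao}

1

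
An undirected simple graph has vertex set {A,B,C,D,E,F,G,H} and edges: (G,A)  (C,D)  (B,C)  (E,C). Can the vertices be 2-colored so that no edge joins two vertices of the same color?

Partition the vertices as {C, F, G, H} vs {A, B, D, E}. Each listed edge has one endpoint in each part, so the graph is bipartite.

Yes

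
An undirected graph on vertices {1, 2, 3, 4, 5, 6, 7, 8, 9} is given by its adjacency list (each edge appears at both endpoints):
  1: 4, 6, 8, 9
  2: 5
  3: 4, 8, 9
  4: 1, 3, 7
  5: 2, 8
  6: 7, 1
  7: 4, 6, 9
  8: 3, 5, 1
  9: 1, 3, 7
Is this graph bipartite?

A valid 2-coloring puts {2, 4, 6, 8, 9} on one side and {1, 3, 5, 7} on the other; every edge crosses between the two sides.

Yes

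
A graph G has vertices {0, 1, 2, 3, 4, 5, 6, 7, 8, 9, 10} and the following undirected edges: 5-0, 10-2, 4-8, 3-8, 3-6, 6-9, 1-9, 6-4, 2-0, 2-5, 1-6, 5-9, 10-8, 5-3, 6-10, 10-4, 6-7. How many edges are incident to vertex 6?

Neighbors of 6: 1, 3, 4, 7, 9, 10.

6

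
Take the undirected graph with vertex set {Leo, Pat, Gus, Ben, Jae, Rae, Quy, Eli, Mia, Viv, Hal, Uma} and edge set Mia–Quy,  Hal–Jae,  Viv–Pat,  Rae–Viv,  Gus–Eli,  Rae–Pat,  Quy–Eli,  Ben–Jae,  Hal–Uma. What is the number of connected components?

4

Component: {Leo}
Component: {Pat, Rae, Viv}
Component: {Gus, Quy, Eli, Mia}
Component: {Ben, Jae, Hal, Uma}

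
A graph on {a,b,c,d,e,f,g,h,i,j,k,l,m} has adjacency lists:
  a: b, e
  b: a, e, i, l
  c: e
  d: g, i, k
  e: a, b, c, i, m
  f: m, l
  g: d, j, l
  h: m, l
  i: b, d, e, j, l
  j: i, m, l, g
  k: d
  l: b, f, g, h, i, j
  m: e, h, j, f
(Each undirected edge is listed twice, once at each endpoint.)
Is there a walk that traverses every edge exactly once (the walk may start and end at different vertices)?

Degrees: a:2, b:4, c:1, d:3, e:5, f:2, g:3, h:2, i:5, j:4, k:1, l:6, m:4
Odd-degree vertices: c, d, e, g, i, k (6 total).
An Eulerian trail requires 0 or 2 odd-degree vertices; here there are 6.

No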